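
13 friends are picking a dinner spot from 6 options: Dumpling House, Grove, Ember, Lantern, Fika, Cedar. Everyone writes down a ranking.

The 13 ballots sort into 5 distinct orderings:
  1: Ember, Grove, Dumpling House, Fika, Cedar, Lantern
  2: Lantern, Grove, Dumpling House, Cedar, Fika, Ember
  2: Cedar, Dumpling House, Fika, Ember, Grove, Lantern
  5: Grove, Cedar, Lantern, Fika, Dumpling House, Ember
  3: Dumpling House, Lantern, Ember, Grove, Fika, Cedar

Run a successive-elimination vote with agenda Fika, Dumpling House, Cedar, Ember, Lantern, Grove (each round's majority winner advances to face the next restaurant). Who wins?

Grove

Round 1: Fika vs Dumpling House — 5–8, Dumpling House advances.
Round 2: Dumpling House vs Cedar — 6–7, Cedar advances.
Round 3: Cedar vs Ember — 9–4, Cedar advances.
Round 4: Cedar vs Lantern — 8–5, Cedar advances.
Round 5: Cedar vs Grove — 2–11, Grove advances.
The agenda winner is Grove.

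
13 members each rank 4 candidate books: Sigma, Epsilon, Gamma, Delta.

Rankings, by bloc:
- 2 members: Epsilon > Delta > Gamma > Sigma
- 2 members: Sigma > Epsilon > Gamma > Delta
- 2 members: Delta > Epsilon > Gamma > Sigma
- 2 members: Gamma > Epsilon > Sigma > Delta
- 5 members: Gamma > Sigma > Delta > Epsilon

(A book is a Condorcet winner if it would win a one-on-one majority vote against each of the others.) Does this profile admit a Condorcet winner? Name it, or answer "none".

Gamma

Pairwise majorities:
Sigma vs Epsilon: 7 to 6, Sigma.
Sigma vs Gamma: 2 to 11, Gamma.
Sigma vs Delta: Sigma is ranked higher on 2+2+5 = 9 ballots, Delta on 4. Sigma wins 9–4.
Epsilon vs Gamma: Epsilon preferred on 2+2+2 = 6 ballots; Gamma wins 7–6.
Epsilon–Delta: Delta 7–6.
Gamma vs Delta: Gamma is ranked higher on 2+2+5 = 9 ballots, Delta on 4. Gamma wins 9–4.
Gamma wins every pairwise contest, so Gamma is the Condorcet winner.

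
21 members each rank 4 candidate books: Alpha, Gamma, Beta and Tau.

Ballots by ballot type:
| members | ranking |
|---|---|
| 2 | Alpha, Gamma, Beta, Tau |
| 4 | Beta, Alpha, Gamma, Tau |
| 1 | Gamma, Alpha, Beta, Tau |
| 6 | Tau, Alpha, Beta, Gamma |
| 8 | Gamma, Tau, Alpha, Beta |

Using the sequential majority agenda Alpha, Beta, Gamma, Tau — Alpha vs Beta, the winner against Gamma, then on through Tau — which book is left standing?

Round 1: Alpha vs Beta — 17–4, Alpha advances.
Round 2: Alpha vs Gamma — 12–9, Alpha advances.
Round 3: Alpha vs Tau — 7–14, Tau advances.
The agenda winner is Tau.

Tau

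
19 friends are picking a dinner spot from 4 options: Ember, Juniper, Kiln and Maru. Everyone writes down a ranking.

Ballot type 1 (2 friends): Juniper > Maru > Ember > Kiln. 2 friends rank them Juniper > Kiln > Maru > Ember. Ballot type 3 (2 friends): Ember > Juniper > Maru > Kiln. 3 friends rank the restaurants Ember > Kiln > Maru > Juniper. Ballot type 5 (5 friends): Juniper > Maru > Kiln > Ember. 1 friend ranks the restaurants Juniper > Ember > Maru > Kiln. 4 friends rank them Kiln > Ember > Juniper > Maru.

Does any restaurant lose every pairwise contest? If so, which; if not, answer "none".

none

Pairwise majorities:
Ember vs Juniper: 9 to 10, Juniper.
Ember vs Kiln: Kiln wins 11–8.
Ember vs Maru: Ember wins 10–9.
Juniper vs Kiln: Juniper, 12–7.
Juniper vs Maru: 16 to 3, Juniper.
Kiln–Maru: Maru 10–9.
Every restaurant wins at least one matchup (Ember beats Maru; Juniper beats Ember; Kiln beats Ember; Maru beats Kiln), so there is no Condorcet loser.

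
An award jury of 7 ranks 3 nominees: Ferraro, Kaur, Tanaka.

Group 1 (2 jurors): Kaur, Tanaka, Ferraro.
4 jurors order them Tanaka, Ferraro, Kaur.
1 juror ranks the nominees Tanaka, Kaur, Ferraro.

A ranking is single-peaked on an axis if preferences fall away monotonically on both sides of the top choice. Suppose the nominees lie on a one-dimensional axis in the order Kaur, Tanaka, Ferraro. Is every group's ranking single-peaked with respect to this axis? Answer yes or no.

Axis positions: Kaur=1, Tanaka=2, Ferraro=3.
Group 1 (peak Kaur at position 1): ranking walks positions 1-2-3, expanding outward from the peak — single-peaked.
Group 2 (peak Tanaka at position 2): ranking walks positions 2-3-1, expanding outward from the peak — single-peaked.
Group 3 (peak Tanaka at position 2): ranking walks positions 2-1-3, expanding outward from the peak — single-peaked.
Every ranking is single-peaked on this axis.

yes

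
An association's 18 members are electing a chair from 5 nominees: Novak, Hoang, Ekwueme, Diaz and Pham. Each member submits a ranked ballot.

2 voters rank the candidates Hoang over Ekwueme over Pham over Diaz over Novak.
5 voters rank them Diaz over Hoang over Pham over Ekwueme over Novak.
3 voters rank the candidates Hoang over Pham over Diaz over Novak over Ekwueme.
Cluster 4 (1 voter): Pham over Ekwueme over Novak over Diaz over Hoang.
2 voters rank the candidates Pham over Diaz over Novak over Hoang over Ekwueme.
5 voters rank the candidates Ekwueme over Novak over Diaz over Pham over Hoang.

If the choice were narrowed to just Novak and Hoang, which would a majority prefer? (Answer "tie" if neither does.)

Hoang

Ballots ranking Novak above Hoang: 1 + 2 + 5 = 8.
Ballots ranking Hoang above Novak: 18 − 8 = 10.
Hoang wins the head-to-head 10–8.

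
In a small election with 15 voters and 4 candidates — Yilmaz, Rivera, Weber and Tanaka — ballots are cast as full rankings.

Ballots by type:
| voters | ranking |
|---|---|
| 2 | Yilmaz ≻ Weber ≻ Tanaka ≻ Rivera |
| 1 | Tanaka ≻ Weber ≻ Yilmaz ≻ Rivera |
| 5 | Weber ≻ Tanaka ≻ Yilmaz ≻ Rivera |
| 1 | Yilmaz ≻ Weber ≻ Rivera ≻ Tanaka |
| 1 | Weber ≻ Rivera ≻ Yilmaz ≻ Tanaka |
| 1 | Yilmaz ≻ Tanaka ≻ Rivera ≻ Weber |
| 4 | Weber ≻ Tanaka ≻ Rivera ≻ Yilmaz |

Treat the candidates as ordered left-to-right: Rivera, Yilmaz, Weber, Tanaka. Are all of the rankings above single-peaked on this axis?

Axis positions: Rivera=1, Yilmaz=2, Weber=3, Tanaka=4.
Type 1 (peak Yilmaz at position 2): ranking walks positions 2-3-4-1, expanding outward from the peak — single-peaked.
Type 2 (peak Tanaka at position 4): ranking walks positions 4-3-2-1, expanding outward from the peak — single-peaked.
Type 3 (peak Weber at position 3): ranking walks positions 3-4-2-1, expanding outward from the peak — single-peaked.
Type 4 (peak Yilmaz at position 2): ranking walks positions 2-3-1-4, expanding outward from the peak — single-peaked.
Type 5: ranking walks positions 3-1-2-4; Rivera is ranked above Yilmaz even though Yilmaz lies between Rivera and the peak Weber on the axis — preferences dip and rise again. Not single-peaked.
Type 6: ranking walks positions 2-4-1-3; Tanaka is ranked above Weber even though Weber lies between Tanaka and the peak Yilmaz on the axis — preferences dip and rise again. Not single-peaked.
Type 7: ranking walks positions 3-4-1-2; Rivera is ranked above Yilmaz even though Yilmaz lies between Rivera and the peak Weber on the axis — preferences dip and rise again. Not single-peaked.
Type 5 violates single-peakedness, so the profile is not single-peaked on this axis.

no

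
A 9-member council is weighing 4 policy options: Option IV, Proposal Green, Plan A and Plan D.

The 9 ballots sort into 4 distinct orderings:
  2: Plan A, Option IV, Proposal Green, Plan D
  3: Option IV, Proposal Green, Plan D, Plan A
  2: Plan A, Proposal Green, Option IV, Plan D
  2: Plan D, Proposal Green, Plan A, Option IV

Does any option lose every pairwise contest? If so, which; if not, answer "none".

none

Head-to-head results (9 council members):
Option IV–Proposal Green: Option IV 5–4.
Option IV vs Plan A: Option IV preferred on 3 ballots; Plan A wins 6–3.
Option IV vs Plan D: Option IV preferred on 2+3+2 = 7 ballots; Option IV wins 7–2.
Proposal Green vs Plan A: Proposal Green, 5–4.
Proposal Green vs Plan D: Proposal Green is ranked higher on 2+3+2 = 7 ballots, Plan D on 2. Proposal Green wins 7–2.
Plan A vs Plan D: Plan D wins 5–4.
No option is winless: Option IV beats Proposal Green; Proposal Green beats Plan A; Plan A beats Option IV; Plan D beats Plan A. There is no Condorcet loser.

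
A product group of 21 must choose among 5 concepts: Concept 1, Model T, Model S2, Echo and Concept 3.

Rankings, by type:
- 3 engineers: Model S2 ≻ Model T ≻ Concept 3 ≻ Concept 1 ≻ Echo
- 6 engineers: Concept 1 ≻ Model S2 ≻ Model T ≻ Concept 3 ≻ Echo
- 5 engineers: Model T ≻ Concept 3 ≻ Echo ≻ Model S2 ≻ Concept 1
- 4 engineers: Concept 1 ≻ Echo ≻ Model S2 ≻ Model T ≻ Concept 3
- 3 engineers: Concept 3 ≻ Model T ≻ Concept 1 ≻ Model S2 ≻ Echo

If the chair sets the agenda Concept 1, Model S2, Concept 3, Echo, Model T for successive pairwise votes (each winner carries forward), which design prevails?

Model T

Round 1: Concept 1 vs Model S2 — 13–8, Concept 1 advances.
Round 2: Concept 1 vs Concept 3 — 10–11, Concept 3 advances.
Round 3: Concept 3 vs Echo — 17–4, Concept 3 advances.
Round 4: Concept 3 vs Model T — 3–18, Model T advances.
The agenda winner is Model T.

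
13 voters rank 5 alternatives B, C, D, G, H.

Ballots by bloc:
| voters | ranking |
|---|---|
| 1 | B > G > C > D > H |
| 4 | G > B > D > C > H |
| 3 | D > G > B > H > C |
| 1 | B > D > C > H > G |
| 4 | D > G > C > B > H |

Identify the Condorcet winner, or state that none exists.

Head-to-head results (13 voters):
B vs C: 1+4+3+1 = 9 for B, 4 for C — B by 9–4.
B–D: D 7–6.
B vs G: 1+1 = 2 for B, 11 for G — G by 11–2.
B vs H: 1+4+3+1+4 = 13 for B, 0 for H — B by 13–0.
C–D: D 12–1.
C vs G: 1 for C, 12 for G — G by 12–1.
C vs H: 1+4+1+4 = 10 for C, 3 for H — C by 10–3.
D vs G: 8 to 5, D.
D vs H: D preferred on 1+4+3+1+4 = 13 ballots; D wins 13–0.
G vs H: G wins 12–1.
D beats each of B, C, G, H — D is the Condorcet winner.

D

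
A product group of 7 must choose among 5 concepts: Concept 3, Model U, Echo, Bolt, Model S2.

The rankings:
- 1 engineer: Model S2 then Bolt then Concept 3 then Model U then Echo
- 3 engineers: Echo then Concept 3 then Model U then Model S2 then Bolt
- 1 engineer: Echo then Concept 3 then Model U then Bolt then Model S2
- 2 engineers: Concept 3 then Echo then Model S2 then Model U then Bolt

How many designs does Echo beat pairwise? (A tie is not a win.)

4

Echo against each rival (7 engineers):
Echo vs Concept 3: 4 to 3, Echo.
Echo vs Model U: Echo, 6–1.
Echo vs Bolt: 6 to 1, Echo.
Echo vs Model S2: Echo is ranked higher on 3+1+2 = 6 ballots, Model S2 on 1. Echo wins 6–1.
Echo beats Concept 3, Model U, Bolt, Model S2 — 4 pairwise wins.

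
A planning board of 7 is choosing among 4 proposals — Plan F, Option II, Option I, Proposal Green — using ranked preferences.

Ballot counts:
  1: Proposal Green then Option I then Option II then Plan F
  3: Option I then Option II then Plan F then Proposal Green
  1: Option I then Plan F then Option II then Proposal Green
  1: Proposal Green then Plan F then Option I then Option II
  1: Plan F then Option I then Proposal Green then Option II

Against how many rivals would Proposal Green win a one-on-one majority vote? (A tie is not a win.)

Proposal Green against each rival (7 council members):
Proposal Green vs Plan F: Proposal Green preferred on 1+1 = 2 ballots; Plan F wins 5–2.
Proposal Green–Option II: Option II 4–3.
Proposal Green–Option I: Option I 5–2.
Proposal Green beats no one; loses to Plan F, Option II, Option I — 0 pairwise wins.

0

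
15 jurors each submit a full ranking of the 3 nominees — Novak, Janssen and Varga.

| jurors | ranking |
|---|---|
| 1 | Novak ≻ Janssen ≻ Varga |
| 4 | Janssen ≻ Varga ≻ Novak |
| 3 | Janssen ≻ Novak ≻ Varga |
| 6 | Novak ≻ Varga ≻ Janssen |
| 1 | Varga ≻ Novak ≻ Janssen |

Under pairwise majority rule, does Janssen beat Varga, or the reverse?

Janssen

Ballots ranking Janssen above Varga: 1 + 4 + 3 = 8.
Ballots ranking Varga above Janssen: 15 − 8 = 7.
Janssen wins the head-to-head 8–7.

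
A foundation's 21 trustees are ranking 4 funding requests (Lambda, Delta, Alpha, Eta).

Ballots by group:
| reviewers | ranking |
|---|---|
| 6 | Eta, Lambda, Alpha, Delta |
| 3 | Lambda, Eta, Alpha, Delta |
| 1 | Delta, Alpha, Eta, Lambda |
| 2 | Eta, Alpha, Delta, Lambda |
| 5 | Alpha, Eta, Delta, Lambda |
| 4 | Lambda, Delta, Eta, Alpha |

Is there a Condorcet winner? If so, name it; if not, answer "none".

Eta

Pairwise majorities:
Lambda vs Delta: Lambda wins 13–8.
Lambda vs Alpha: Lambda wins 13–8.
Lambda vs Eta: Eta wins 14–7.
Delta vs Alpha: Alpha, 16–5.
Delta vs Eta: Eta wins 16–5.
Alpha vs Eta: Eta, 15–6.
Only Eta has no losses; Eta is the Condorcet winner.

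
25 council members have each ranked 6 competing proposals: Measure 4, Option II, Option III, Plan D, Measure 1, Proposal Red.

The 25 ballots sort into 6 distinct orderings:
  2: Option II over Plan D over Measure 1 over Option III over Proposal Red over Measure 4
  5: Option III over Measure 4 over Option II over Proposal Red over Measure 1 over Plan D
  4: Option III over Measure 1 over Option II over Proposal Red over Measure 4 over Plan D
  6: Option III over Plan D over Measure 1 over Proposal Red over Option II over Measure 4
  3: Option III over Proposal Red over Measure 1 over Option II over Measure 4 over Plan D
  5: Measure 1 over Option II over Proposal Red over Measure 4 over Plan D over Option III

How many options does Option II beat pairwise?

3

Option II against each rival (25 council members):
Option II vs Measure 4: Option II preferred on 2+4+6+3+5 = 20 ballots; Option II wins 20–5.
Option II vs Option III: Option II preferred on 2+5 = 7 ballots; Option III wins 18–7.
Option II vs Plan D: 2+5+4+3+5 = 19 for Option II, 6 for Plan D — Option II by 19–6.
Option II vs Measure 1: Measure 1 wins 18–7.
Option II vs Proposal Red: Option II preferred on 2+5+4+5 = 16 ballots; Option II wins 16–9.
Option II beats Measure 4, Plan D, Proposal Red; loses to Option III, Measure 1 — 3 pairwise wins.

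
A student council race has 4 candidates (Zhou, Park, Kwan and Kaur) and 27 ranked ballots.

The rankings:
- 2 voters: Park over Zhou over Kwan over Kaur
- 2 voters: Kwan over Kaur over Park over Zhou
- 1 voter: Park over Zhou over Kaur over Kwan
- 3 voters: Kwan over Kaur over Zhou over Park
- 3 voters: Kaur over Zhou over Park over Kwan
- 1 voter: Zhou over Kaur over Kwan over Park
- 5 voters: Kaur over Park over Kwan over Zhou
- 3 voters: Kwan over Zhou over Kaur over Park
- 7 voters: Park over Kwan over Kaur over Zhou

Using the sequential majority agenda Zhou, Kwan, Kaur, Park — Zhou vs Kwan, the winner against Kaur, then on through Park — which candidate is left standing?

Round 1: Zhou vs Kwan — 7–20, Kwan advances.
Round 2: Kwan vs Kaur — 17–10, Kwan advances.
Round 3: Kwan vs Park — 9–18, Park advances.
Park survives the agenda.

Park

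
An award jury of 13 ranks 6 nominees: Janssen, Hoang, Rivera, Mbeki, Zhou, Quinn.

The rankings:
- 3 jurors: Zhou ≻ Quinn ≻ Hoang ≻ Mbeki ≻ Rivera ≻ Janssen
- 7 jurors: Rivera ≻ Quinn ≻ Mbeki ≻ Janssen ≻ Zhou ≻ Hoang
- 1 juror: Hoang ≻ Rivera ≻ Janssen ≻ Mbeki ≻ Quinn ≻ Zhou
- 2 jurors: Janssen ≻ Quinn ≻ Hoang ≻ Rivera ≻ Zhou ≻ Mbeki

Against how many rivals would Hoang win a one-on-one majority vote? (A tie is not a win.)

0

Hoang against each rival (13 jurors):
Hoang vs Janssen: Janssen, 9–4.
Hoang vs Rivera: 3+1+2 = 6 for Hoang, 7 for Rivera — Rivera by 7–6.
Hoang vs Mbeki: 6 to 7, Mbeki.
Hoang vs Zhou: Hoang preferred on 1+2 = 3 ballots; Zhou wins 10–3.
Hoang vs Quinn: Quinn, 12–1.
Hoang beats no one; loses to Janssen, Rivera, Mbeki, Zhou, Quinn — 0 pairwise wins.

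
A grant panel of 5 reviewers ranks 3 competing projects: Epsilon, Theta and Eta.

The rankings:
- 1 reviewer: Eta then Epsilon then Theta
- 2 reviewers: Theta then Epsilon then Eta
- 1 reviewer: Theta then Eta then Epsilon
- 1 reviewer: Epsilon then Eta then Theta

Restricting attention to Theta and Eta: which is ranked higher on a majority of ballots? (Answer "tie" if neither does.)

Theta

Ballots ranking Theta above Eta: 2 + 1 = 3.
Ballots ranking Eta above Theta: 5 − 3 = 2.
Theta wins the head-to-head 3–2.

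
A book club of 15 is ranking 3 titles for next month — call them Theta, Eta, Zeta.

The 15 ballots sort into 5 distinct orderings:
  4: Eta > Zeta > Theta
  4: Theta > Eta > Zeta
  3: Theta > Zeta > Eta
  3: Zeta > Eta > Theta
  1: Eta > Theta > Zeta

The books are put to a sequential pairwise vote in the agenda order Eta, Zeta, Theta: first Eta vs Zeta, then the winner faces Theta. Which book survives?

Eta

Round 1: Eta vs Zeta — 9–6, Eta advances.
Round 2: Eta vs Theta — 8–7, Eta advances.
Eta survives the agenda.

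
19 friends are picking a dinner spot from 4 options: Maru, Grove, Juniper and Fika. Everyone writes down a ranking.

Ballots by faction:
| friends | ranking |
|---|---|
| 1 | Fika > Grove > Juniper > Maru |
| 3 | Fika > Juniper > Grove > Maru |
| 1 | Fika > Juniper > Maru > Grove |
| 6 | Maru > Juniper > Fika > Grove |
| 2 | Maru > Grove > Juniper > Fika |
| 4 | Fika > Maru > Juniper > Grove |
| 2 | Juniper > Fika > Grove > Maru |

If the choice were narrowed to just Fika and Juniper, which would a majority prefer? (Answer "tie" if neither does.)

Juniper

Ballots ranking Fika above Juniper: 1 + 3 + 1 + 4 = 9.
Ballots ranking Juniper above Fika: 19 − 9 = 10.
Juniper wins the head-to-head 10–9.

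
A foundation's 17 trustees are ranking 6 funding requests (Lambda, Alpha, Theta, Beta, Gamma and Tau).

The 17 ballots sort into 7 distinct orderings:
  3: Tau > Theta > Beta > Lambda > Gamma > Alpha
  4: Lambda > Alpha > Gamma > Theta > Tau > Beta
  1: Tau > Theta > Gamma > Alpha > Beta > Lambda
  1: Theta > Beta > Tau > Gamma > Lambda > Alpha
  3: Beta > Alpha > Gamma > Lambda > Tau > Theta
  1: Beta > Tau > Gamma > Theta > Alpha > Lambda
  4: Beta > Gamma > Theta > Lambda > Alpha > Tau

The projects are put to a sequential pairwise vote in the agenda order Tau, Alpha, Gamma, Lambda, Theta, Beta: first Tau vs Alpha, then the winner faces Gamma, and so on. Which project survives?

Beta

Round 1: Tau vs Alpha — 6–11, Alpha advances.
Round 2: Alpha vs Gamma — 7–10, Gamma advances.
Round 3: Gamma vs Lambda — 10–7, Gamma advances.
Round 4: Gamma vs Theta — 12–5, Gamma advances.
Round 5: Gamma vs Beta — 5–12, Beta advances.
The agenda winner is Beta.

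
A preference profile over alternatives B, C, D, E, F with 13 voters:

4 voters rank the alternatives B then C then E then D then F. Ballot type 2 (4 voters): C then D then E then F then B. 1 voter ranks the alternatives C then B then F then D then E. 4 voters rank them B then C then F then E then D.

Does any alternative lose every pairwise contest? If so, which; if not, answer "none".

Pairwise majorities:
B vs C: B, 8–5.
B vs D: B, 9–4.
B vs E: 9 to 4, B.
B vs F: B, 9–4.
C vs D: C is ranked higher on 4+4+1+4 = 13 ballots, D on 0. C wins 13–0.
C vs E: C wins 13–0.
C–F: C 13–0.
D vs E: E, 8–5.
D vs F: 4+4 = 8 for D, 5 for F — D by 8–5.
E vs F: 4+4 = 8 for E, 5 for F — E by 8–5.
F loses to every other alternative — it is the Condorcet loser.

F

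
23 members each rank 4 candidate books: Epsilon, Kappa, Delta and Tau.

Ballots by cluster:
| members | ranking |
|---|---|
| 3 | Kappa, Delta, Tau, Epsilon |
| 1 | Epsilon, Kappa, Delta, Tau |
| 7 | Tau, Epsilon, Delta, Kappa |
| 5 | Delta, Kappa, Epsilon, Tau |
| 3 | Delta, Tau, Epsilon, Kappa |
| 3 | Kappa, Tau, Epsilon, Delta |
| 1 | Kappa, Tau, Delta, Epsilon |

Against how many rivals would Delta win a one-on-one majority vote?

3

Delta against each rival (23 members):
Delta vs Epsilon: 3+5+3+1 = 12 for Delta, 11 for Epsilon — Delta by 12–11.
Delta vs Kappa: Delta wins 15–8.
Delta vs Tau: 3+1+5+3 = 12 for Delta, 11 for Tau — Delta by 12–11.
Delta beats Epsilon, Kappa, Tau — 3 pairwise wins.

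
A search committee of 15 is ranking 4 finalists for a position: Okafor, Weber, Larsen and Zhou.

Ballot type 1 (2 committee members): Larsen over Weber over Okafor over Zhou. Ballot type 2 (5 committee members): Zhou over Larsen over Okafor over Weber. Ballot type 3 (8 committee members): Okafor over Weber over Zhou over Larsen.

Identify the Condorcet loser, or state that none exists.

Larsen

Head-to-head results (15 committee members):
Okafor vs Weber: Okafor is ranked higher on 5+8 = 13 ballots, Weber on 2. Okafor wins 13–2.
Okafor vs Larsen: 8 for Okafor, 7 for Larsen — Okafor by 8–7.
Okafor vs Zhou: 2+8 = 10 for Okafor, 5 for Zhou — Okafor by 10–5.
Weber vs Larsen: 8 for Weber, 7 for Larsen — Weber by 8–7.
Weber vs Zhou: Weber wins 10–5.
Larsen vs Zhou: Zhou, 13–2.
Larsen loses to every other candidate — it is the Condorcet loser.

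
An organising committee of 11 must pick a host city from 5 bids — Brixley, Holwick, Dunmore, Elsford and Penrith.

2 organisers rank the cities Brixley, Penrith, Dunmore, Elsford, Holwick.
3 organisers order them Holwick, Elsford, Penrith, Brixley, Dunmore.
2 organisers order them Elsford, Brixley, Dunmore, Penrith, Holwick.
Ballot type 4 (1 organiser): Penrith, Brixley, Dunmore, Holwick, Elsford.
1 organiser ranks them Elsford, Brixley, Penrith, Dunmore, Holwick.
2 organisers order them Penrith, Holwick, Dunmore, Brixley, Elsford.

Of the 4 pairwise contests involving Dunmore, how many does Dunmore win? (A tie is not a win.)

Dunmore against each rival (11 organisers):
Dunmore–Brixley: Brixley 9–2.
Dunmore–Holwick: Dunmore 6–5.
Dunmore vs Elsford: 2+1+2 = 5 for Dunmore, 6 for Elsford — Elsford by 6–5.
Dunmore vs Penrith: Penrith, 9–2.
Dunmore beats Holwick; loses to Brixley, Elsford, Penrith — 1 pairwise win.

1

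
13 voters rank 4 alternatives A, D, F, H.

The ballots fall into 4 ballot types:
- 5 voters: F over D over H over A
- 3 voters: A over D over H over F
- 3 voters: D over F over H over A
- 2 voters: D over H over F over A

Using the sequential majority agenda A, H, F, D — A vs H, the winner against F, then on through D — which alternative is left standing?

D

Round 1: A vs H — 3–10, H advances.
Round 2: H vs F — 5–8, F advances.
Round 3: F vs D — 5–8, D advances.
The agenda winner is D.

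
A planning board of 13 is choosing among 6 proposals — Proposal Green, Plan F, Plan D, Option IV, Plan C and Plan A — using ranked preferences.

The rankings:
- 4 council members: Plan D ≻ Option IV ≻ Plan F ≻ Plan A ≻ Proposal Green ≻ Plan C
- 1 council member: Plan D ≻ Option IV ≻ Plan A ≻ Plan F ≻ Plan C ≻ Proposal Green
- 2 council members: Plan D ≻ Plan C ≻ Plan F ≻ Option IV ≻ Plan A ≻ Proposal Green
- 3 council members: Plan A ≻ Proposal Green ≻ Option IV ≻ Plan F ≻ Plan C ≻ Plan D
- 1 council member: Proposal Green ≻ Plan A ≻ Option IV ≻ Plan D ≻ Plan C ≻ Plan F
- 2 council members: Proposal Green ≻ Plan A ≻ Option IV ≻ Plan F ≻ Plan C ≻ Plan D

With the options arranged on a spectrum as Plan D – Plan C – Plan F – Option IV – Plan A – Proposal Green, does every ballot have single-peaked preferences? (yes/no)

Axis positions: Plan D=1, Plan C=2, Plan F=3, Option IV=4, Plan A=5, Proposal Green=6.
Ballot type 1: ranking walks positions 1-4-3-5-6-2; Option IV is ranked above Plan C even though Plan C lies between Option IV and the peak Plan D on the axis — preferences dip and rise again. Not single-peaked.
Ballot type 2: ranking walks positions 1-4-5-3-2-6; Option IV is ranked above Plan C even though Plan C lies between Option IV and the peak Plan D on the axis — preferences dip and rise again. Not single-peaked.
Ballot type 3 (peak Plan D at position 1): ranking walks positions 1-2-3-4-5-6, expanding outward from the peak — single-peaked.
Ballot type 4 (peak Plan A at position 5): ranking walks positions 5-6-4-3-2-1, expanding outward from the peak — single-peaked.
Ballot type 5: ranking walks positions 6-5-4-1-2-3; Plan D is ranked above Plan F even though Plan F lies between Plan D and the peak Proposal Green on the axis — preferences dip and rise again. Not single-peaked.
Ballot type 6 (peak Proposal Green at position 6): ranking walks positions 6-5-4-3-2-1, expanding outward from the peak — single-peaked.
Ballot type 1 violates single-peakedness, so the profile is not single-peaked on this axis.

no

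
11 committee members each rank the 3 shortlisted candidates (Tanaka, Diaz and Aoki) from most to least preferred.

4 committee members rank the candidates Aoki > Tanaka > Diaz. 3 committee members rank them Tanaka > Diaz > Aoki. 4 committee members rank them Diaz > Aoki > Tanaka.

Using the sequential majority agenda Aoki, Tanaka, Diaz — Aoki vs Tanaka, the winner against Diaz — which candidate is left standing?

Round 1: Aoki vs Tanaka — 8–3, Aoki advances.
Round 2: Aoki vs Diaz — 4–7, Diaz advances.
The agenda winner is Diaz.

Diaz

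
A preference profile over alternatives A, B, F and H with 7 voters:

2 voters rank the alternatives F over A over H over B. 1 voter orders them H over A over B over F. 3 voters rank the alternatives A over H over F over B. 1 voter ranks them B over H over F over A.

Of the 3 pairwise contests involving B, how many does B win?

B against each rival (7 voters):
B vs A: 1 for B, 6 for A — A by 6–1.
B vs F: F wins 5–2.
B vs H: 1 to 6, H.
B beats no one; loses to A, F, H — 0 pairwise wins.

0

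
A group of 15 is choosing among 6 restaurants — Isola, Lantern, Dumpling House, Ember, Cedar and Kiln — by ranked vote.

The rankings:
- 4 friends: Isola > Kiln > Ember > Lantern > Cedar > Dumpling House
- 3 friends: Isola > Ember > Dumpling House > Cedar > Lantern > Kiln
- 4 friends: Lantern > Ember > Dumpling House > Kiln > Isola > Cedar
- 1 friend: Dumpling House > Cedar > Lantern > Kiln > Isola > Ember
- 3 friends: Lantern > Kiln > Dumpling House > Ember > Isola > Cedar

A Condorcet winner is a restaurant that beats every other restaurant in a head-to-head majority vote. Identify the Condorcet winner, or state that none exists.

Pairwise majorities:
Isola vs Lantern: Lantern, 8–7.
Isola vs Dumpling House: Dumpling House wins 8–7.
Isola–Ember: Isola 8–7.
Isola–Cedar: Isola 14–1.
Isola vs Kiln: Kiln, 8–7.
Lantern vs Dumpling House: Lantern wins 11–4.
Lantern–Ember: Lantern 8–7.
Lantern–Cedar: Lantern 11–4.
Lantern vs Kiln: Lantern, 11–4.
Dumpling House vs Ember: Ember wins 11–4.
Dumpling House vs Cedar: Dumpling House, 11–4.
Dumpling House–Kiln: Dumpling House 8–7.
Ember vs Cedar: Ember wins 14–1.
Ember vs Kiln: Kiln, 8–7.
Cedar–Kiln: Kiln 11–4.
Lantern defeats every rival head-to-head and is the Condorcet winner.

Lantern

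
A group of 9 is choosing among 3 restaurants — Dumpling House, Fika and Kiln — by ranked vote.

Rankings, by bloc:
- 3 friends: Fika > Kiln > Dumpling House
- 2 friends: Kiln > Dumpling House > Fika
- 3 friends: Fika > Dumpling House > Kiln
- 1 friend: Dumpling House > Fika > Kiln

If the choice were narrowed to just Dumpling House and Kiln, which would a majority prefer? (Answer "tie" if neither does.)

Kiln

Ballots ranking Dumpling House above Kiln: 3 + 1 = 4.
Ballots ranking Kiln above Dumpling House: 9 − 4 = 5.
Kiln wins the head-to-head 5–4.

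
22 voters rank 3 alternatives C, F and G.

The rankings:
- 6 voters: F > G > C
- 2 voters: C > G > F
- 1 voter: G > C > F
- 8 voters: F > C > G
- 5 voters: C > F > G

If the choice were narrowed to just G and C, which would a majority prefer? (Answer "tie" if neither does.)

C

Ballots ranking G above C: 6 + 1 = 7.
Ballots ranking C above G: 22 − 7 = 15.
C wins the head-to-head 15–7.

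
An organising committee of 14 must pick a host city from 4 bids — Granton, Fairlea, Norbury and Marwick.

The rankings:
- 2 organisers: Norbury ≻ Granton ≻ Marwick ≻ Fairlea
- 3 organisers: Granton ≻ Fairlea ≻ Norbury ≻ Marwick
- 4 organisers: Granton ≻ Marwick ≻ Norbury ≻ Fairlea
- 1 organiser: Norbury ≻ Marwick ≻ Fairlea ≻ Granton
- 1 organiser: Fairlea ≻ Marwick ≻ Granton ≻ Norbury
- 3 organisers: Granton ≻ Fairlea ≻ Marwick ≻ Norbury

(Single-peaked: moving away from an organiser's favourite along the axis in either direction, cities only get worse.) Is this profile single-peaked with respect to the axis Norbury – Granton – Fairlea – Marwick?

Axis positions: Norbury=1, Granton=2, Fairlea=3, Marwick=4.
Faction 1: ranking walks positions 1-2-4-3; Marwick is ranked above Fairlea even though Fairlea lies between Marwick and the peak Norbury on the axis — preferences dip and rise again. Not single-peaked.
Faction 2 (peak Granton at position 2): ranking walks positions 2-3-1-4, expanding outward from the peak — single-peaked.
Faction 3: ranking walks positions 2-4-1-3; Marwick is ranked above Fairlea even though Fairlea lies between Marwick and the peak Granton on the axis — preferences dip and rise again. Not single-peaked.
Faction 4: ranking walks positions 1-4-3-2; Marwick is ranked above Granton even though Granton lies between Marwick and the peak Norbury on the axis — preferences dip and rise again. Not single-peaked.
Faction 5 (peak Fairlea at position 3): ranking walks positions 3-4-2-1, expanding outward from the peak — single-peaked.
Faction 6 (peak Granton at position 2): ranking walks positions 2-3-4-1, expanding outward from the peak — single-peaked.
Faction 1 violates single-peakedness, so the profile is not single-peaked on this axis.

no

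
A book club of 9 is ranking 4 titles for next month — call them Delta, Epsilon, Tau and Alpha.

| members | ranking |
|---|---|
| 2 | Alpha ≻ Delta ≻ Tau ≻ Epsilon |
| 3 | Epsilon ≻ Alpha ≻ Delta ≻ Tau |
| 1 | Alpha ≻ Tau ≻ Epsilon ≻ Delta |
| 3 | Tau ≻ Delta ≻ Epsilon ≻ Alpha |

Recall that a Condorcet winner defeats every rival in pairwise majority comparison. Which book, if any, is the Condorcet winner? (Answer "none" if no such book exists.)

none

Head-to-head results (9 members):
Delta vs Epsilon: Delta, 5–4.
Delta vs Tau: Delta wins 5–4.
Delta–Alpha: Alpha 6–3.
Epsilon–Tau: Tau 6–3.
Epsilon vs Alpha: Epsilon, 6–3.
Tau–Alpha: Alpha 6–3.
No book is unbeaten: Delta loses to Alpha; Epsilon loses to Delta; Tau loses to Delta; Alpha loses to Epsilon. In particular Delta → Epsilon → Alpha → Delta is a majority cycle — no Condorcet winner exists.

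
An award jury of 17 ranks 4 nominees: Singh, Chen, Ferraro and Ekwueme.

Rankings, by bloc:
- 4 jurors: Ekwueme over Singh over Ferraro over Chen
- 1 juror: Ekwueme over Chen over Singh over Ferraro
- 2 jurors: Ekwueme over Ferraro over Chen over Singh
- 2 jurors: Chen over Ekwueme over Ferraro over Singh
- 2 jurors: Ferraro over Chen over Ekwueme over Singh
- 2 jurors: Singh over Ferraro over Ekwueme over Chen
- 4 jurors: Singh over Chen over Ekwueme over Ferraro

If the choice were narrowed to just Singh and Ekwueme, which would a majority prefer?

Ballots ranking Singh above Ekwueme: 2 + 4 = 6.
Ballots ranking Ekwueme above Singh: 17 − 6 = 11.
Ekwueme wins the head-to-head 11–6.

Ekwueme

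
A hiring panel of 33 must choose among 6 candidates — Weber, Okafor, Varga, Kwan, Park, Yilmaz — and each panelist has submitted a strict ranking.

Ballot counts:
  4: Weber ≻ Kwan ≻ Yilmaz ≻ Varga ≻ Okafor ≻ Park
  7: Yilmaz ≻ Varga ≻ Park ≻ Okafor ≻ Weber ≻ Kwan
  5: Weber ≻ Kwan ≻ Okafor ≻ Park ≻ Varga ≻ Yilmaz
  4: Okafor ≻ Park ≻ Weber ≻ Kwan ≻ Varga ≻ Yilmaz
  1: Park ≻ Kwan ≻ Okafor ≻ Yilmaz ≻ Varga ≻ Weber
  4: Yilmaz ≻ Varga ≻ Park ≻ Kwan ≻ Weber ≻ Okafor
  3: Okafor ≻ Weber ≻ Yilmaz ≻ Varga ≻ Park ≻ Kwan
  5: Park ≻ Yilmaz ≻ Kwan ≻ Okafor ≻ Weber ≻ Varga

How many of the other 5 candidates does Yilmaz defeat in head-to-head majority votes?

5

Yilmaz against each rival (33 committee members):
Yilmaz vs Weber: Yilmaz wins 17–16.
Yilmaz–Okafor: Yilmaz 20–13.
Yilmaz vs Varga: 4+7+1+4+3+5 = 24 for Yilmaz, 9 for Varga — Yilmaz by 24–9.
Yilmaz vs Kwan: 7+4+3+5 = 19 for Yilmaz, 14 for Kwan — Yilmaz by 19–14.
Yilmaz vs Park: Yilmaz is ranked higher on 4+7+4+3 = 18 ballots, Park on 15. Yilmaz wins 18–15.
Yilmaz beats Weber, Okafor, Varga, Kwan, Park — 5 pairwise wins.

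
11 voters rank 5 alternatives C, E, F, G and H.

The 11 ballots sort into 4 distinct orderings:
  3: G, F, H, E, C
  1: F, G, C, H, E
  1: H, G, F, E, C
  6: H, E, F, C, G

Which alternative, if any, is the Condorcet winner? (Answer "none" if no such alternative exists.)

H

Pairwise majorities:
C vs E: 1 to 10, E.
C vs F: C is ranked higher on 0 ballots, F on 11. F wins 11–0.
C vs G: 6 to 5, C.
C vs H: C is ranked higher on 1 ballot, H on 10. H wins 10–1.
E vs F: E is ranked higher on 6 ballots, F on 5. E wins 6–5.
E vs G: E preferred on 6 ballots; E wins 6–5.
E vs H: 0 for E, 11 for H — H by 11–0.
F vs G: 7 to 4, F.
F vs H: 4 to 7, H.
G vs H: G is ranked higher on 3+1 = 4 ballots, H on 7. H wins 7–4.
H beats each of C, E, F, G — H is the Condorcet winner.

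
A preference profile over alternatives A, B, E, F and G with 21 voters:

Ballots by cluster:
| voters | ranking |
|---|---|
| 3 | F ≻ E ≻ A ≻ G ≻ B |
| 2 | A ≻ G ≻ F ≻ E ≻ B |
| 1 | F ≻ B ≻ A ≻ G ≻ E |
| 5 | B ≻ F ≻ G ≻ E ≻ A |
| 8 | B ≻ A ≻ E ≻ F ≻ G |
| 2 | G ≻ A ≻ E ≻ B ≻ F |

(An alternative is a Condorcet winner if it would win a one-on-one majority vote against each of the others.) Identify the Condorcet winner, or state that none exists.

Check each pair by majority over 21 ballots:
A vs B: B wins 14–7.
A vs E: A wins 13–8.
A vs F: A, 12–9.
A vs G: A, 14–7.
B vs E: B wins 14–7.
B–F: B 15–6.
B–G: B 14–7.
E–F: F 11–10.
E vs G: E, 11–10.
F vs G: F, 17–4.
B wins every pairwise contest, so B is the Condorcet winner.

B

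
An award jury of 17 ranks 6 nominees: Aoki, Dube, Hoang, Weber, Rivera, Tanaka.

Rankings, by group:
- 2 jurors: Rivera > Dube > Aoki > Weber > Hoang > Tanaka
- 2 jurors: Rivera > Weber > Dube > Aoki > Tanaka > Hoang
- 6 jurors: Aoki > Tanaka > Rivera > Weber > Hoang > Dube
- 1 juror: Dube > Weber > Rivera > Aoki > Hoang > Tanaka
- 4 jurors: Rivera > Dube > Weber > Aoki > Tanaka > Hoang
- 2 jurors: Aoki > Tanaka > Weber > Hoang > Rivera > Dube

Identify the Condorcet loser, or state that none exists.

Hoang

Pairwise majorities:
Aoki vs Dube: Dube, 9–8.
Aoki vs Hoang: 2+2+6+1+4+2 = 17 for Aoki, 0 for Hoang — Aoki by 17–0.
Aoki vs Weber: 10 to 7, Aoki.
Aoki vs Rivera: Aoki preferred on 6+2 = 8 ballots; Rivera wins 9–8.
Aoki vs Tanaka: 2+2+6+1+4+2 = 17 for Aoki, 0 for Tanaka — Aoki by 17–0.
Dube vs Hoang: Dube, 9–8.
Dube vs Weber: Dube preferred on 2+1+4 = 7 ballots; Weber wins 10–7.
Dube vs Rivera: Dube preferred on 1 ballot; Rivera wins 16–1.
Dube vs Tanaka: 9 to 8, Dube.
Hoang vs Weber: Hoang is ranked higher on 0 ballots, Weber on 17. Weber wins 17–0.
Hoang vs Rivera: Hoang is ranked higher on 2 ballots, Rivera on 15. Rivera wins 15–2.
Hoang vs Tanaka: Tanaka wins 14–3.
Weber–Rivera: Rivera 14–3.
Weber vs Tanaka: Weber wins 9–8.
Rivera vs Tanaka: 9 to 8, Rivera.
Hoang is beaten in every head-to-head and is the Condorcet loser.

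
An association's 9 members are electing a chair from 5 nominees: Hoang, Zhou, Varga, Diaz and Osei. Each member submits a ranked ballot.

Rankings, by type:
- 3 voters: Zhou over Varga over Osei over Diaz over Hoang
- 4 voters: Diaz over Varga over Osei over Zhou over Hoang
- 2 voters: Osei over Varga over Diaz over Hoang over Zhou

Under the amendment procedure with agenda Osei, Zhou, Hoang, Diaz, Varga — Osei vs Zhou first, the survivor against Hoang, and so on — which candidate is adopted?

Round 1: Osei vs Zhou — 6–3, Osei advances.
Round 2: Osei vs Hoang — 9–0, Osei advances.
Round 3: Osei vs Diaz — 5–4, Osei advances.
Round 4: Osei vs Varga — 2–7, Varga advances.
The agenda winner is Varga.

Varga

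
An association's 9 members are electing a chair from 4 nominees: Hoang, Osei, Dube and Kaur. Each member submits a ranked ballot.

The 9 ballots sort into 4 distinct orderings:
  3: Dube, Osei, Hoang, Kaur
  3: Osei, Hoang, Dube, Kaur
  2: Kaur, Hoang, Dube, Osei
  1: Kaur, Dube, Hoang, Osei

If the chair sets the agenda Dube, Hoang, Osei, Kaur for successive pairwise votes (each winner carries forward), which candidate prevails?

Round 1: Dube vs Hoang — 4–5, Hoang advances.
Round 2: Hoang vs Osei — 3–6, Osei advances.
Round 3: Osei vs Kaur — 6–3, Osei advances.
The agenda winner is Osei.

Osei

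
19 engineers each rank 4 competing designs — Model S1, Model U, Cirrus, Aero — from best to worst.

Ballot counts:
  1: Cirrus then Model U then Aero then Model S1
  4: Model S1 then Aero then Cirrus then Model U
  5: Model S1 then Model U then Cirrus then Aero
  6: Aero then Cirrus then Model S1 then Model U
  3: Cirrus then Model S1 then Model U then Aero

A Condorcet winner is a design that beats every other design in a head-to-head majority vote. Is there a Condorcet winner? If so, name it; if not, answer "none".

none

Check each pair by majority over 19 ballots:
Model S1 vs Model U: Model S1 is ranked higher on 4+5+6+3 = 18 ballots, Model U on 1. Model S1 wins 18–1.
Model S1 vs Cirrus: 4+5 = 9 for Model S1, 10 for Cirrus — Cirrus by 10–9.
Model S1 vs Aero: Model S1 preferred on 4+5+3 = 12 ballots; Model S1 wins 12–7.
Model U vs Cirrus: Model U is ranked higher on 5 ballots, Cirrus on 14. Cirrus wins 14–5.
Model U vs Aero: Model U is ranked higher on 1+5+3 = 9 ballots, Aero on 10. Aero wins 10–9.
Cirrus vs Aero: Cirrus preferred on 1+5+3 = 9 ballots; Aero wins 10–9.
Each design drops at least one matchup (Model S1 loses to Cirrus; Model U loses to Model S1; Cirrus loses to Aero; Aero loses to Model S1); the cycle Model S1 > Aero > Cirrus > Model S1 rules out a Condorcet winner.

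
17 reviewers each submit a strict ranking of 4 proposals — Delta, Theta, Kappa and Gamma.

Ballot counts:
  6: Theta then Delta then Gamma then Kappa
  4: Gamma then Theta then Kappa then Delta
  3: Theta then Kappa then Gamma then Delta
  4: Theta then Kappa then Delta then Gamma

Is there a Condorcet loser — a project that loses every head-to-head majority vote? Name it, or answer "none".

none

Head-to-head results (17 reviewers):
Delta vs Theta: Theta wins 17–0.
Delta–Kappa: Kappa 11–6.
Delta vs Gamma: 10 to 7, Delta.
Theta vs Kappa: Theta is ranked higher on 6+4+3+4 = 17 ballots, Kappa on 0. Theta wins 17–0.
Theta vs Gamma: Theta is ranked higher on 6+3+4 = 13 ballots, Gamma on 4. Theta wins 13–4.
Kappa vs Gamma: Gamma wins 10–7.
Every project wins at least one matchup (Delta beats Gamma; Theta beats Delta; Kappa beats Delta; Gamma beats Kappa), so there is no Condorcet loser.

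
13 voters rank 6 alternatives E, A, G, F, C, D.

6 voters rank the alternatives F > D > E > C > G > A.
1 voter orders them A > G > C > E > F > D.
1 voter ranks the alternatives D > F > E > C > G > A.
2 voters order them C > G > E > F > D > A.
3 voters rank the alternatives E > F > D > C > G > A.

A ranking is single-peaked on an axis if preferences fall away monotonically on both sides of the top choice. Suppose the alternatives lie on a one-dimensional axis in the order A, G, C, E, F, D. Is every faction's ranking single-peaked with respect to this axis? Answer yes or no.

yes

Axis positions: A=1, G=2, C=3, E=4, F=5, D=6.
Faction 1 (peak F at position 5): ranking walks positions 5-6-4-3-2-1, expanding outward from the peak — single-peaked.
Faction 2 (peak A at position 1): ranking walks positions 1-2-3-4-5-6, expanding outward from the peak — single-peaked.
Faction 3 (peak D at position 6): ranking walks positions 6-5-4-3-2-1, expanding outward from the peak — single-peaked.
Faction 4 (peak C at position 3): ranking walks positions 3-2-4-5-6-1, expanding outward from the peak — single-peaked.
Faction 5 (peak E at position 4): ranking walks positions 4-5-6-3-2-1, expanding outward from the peak — single-peaked.
Every ranking is single-peaked on this axis.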